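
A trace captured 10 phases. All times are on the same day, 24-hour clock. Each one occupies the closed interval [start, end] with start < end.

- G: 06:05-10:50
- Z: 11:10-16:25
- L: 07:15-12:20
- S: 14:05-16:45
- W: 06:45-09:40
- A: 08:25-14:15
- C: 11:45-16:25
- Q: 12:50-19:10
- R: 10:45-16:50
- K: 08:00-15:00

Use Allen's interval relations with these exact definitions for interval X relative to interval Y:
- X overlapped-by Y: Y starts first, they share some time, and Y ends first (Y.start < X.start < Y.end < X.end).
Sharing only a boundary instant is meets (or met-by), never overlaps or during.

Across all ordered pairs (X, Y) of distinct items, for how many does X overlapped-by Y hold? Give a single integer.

Checking all 90 ordered pairs for relation 'overlapped-by'; matching pairs in alphabetical order:
(A, G): A overlapped-by G ✓
(A, L): A overlapped-by L ✓
(A, W): A overlapped-by W ✓
(C, A): C overlapped-by A ✓
(C, K): C overlapped-by K ✓
(C, L): C overlapped-by L ✓
(K, G): K overlapped-by G ✓
(K, L): K overlapped-by L ✓
(K, W): K overlapped-by W ✓
(L, G): L overlapped-by G ✓
(L, W): L overlapped-by W ✓
(Q, A): Q overlapped-by A ✓
(Q, C): Q overlapped-by C ✓
(Q, K): Q overlapped-by K ✓
(Q, R): Q overlapped-by R ✓
(Q, Z): Q overlapped-by Z ✓
(R, A): R overlapped-by A ✓
(R, G): R overlapped-by G ✓
(R, K): R overlapped-by K ✓
(R, L): R overlapped-by L ✓
(S, A): S overlapped-by A ✓
(S, C): S overlapped-by C ✓
(S, K): S overlapped-by K ✓
(S, Z): S overlapped-by Z ✓
... plus 3 further pairs not listed.
Count: 27.

27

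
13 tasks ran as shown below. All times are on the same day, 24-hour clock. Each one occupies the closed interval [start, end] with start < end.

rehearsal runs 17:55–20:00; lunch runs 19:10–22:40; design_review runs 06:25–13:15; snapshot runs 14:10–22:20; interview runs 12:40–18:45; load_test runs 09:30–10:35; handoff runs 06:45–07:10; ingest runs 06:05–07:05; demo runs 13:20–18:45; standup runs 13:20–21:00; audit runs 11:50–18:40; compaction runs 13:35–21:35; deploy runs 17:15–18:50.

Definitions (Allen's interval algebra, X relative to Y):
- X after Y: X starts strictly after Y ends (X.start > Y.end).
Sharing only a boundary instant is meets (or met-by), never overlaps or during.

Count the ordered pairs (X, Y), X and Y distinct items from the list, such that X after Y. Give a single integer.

Checking all 156 ordered pairs for relation 'after'; matching pairs in alphabetical order:
(audit, handoff): audit after handoff ✓
(audit, ingest): audit after ingest ✓
(audit, load_test): audit after load_test ✓
(compaction, design_review): compaction after design_review ✓
(compaction, handoff): compaction after handoff ✓
(compaction, ingest): compaction after ingest ✓
(compaction, load_test): compaction after load_test ✓
(demo, design_review): demo after design_review ✓
(demo, handoff): demo after handoff ✓
(demo, ingest): demo after ingest ✓
(demo, load_test): demo after load_test ✓
(deploy, design_review): deploy after design_review ✓
(deploy, handoff): deploy after handoff ✓
(deploy, ingest): deploy after ingest ✓
(deploy, load_test): deploy after load_test ✓
(interview, handoff): interview after handoff ✓
(interview, ingest): interview after ingest ✓
(interview, load_test): interview after load_test ✓
(load_test, handoff): load_test after handoff ✓
(load_test, ingest): load_test after ingest ✓
(lunch, audit): lunch after audit ✓
(lunch, demo): lunch after demo ✓
(lunch, deploy): lunch after deploy ✓
(lunch, design_review): lunch after design_review ✓
... plus 16 further pairs not listed.
Count: 40.

40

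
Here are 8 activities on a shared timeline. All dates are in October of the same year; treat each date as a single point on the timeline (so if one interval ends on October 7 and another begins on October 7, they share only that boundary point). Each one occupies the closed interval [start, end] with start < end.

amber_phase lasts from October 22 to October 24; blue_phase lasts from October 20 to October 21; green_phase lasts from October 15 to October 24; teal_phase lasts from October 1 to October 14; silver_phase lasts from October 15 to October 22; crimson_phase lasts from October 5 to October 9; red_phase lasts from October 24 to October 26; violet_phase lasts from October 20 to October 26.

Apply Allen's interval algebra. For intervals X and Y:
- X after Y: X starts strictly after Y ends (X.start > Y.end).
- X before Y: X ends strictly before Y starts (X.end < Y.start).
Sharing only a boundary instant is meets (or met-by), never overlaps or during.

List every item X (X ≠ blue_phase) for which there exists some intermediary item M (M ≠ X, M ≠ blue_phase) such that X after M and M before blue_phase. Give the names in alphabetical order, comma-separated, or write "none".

Target blue_phase = [October 20, October 21].
Intermediaries M with M before blue_phase: crimson_phase, teal_phase.
Via crimson_phase — items with X after crimson_phase: amber_phase, green_phase, red_phase, silver_phase, violet_phase.
Via teal_phase — items with X after teal_phase: amber_phase, green_phase, red_phase, silver_phase, violet_phase.
Union: amber_phase, green_phase, red_phase, silver_phase, violet_phase.

amber_phase, green_phase, red_phase, silver_phase, violet_phase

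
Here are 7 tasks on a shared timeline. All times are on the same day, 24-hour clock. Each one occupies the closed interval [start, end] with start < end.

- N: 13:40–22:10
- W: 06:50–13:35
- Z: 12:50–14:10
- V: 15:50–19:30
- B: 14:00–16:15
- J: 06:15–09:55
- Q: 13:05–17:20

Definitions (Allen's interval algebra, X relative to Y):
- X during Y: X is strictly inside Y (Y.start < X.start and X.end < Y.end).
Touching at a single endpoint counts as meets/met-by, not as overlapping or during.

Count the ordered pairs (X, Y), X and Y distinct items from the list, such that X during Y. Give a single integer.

Checking all 42 ordered pairs for relation 'during'; matching pairs in alphabetical order:
(B, N): B during N ✓
(B, Q): B during Q ✓
(V, N): V during N ✓
Count: 3.

3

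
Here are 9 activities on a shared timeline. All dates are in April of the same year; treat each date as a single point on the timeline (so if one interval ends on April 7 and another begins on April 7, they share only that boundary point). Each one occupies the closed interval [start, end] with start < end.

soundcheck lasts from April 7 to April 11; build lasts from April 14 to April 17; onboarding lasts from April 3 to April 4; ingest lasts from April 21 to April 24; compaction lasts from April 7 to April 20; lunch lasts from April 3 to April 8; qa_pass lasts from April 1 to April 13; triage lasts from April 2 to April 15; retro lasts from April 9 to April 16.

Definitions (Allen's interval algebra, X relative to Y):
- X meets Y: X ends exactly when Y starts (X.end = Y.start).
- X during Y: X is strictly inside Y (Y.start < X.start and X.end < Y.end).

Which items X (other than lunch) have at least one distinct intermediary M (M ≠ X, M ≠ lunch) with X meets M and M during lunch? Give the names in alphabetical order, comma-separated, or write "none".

none

Target lunch = [April 3, April 8].
Intermediaries M with M during lunch: none.
Union: none.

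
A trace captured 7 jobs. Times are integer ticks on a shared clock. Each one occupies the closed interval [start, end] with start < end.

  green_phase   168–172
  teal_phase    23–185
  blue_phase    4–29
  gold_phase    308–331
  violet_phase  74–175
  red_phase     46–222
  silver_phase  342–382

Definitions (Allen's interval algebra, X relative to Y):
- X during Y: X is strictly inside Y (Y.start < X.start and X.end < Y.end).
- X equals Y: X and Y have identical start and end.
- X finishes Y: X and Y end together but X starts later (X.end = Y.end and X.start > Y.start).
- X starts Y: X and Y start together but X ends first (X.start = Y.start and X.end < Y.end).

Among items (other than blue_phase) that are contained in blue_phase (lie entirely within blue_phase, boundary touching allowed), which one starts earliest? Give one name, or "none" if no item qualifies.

Target blue_phase = [4, 29].
gold_phase [308, 331] → after → excluded.
green_phase [168, 172] → after → excluded.
red_phase [46, 222] → after → excluded.
silver_phase [342, 382] → after → excluded.
teal_phase [23, 185] → overlapped-by → excluded.
violet_phase [74, 175] → after → excluded.
No candidates → none.

none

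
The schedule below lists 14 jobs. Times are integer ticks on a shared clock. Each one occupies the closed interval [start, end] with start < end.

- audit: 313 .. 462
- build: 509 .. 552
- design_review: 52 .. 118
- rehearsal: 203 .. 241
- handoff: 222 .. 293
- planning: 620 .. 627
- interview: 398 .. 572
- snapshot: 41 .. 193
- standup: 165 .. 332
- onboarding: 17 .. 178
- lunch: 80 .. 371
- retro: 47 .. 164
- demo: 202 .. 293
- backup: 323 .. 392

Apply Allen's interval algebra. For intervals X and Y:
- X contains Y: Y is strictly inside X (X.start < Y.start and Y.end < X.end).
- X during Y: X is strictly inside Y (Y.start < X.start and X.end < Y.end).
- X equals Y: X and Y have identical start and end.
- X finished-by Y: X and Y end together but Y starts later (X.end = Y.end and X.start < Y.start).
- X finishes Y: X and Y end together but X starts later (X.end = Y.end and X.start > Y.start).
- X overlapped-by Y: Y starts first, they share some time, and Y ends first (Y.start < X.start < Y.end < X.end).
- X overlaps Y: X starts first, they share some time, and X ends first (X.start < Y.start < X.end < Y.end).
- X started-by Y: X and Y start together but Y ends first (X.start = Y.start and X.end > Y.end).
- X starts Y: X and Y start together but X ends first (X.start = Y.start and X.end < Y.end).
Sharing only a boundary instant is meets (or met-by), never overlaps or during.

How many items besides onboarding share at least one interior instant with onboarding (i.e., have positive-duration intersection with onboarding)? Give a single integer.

5

Target onboarding = [17, 178].
audit [313, 462] → after → no.
backup [323, 392] → after → no.
build [509, 552] → after → no.
demo [202, 293] → after → no.
design_review [52, 118] → during → counts.
handoff [222, 293] → after → no.
interview [398, 572] → after → no.
lunch [80, 371] → overlapped-by → counts.
planning [620, 627] → after → no.
rehearsal [203, 241] → after → no.
retro [47, 164] → during → counts.
snapshot [41, 193] → overlapped-by → counts.
standup [165, 332] → overlapped-by → counts.
Total: 5.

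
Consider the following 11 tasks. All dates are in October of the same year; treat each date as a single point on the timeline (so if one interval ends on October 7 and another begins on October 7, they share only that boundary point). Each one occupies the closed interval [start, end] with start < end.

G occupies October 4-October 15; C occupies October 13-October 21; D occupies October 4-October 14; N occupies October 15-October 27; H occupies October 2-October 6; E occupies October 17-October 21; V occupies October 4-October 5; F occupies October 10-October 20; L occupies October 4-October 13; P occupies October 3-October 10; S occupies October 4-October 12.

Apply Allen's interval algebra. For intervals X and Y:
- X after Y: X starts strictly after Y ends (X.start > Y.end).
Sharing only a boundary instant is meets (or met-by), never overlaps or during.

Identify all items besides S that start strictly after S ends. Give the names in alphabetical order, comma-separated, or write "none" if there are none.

C, E, N

Target S = [October 4, October 12].
C [October 13, October 21] → after → yes.
D [October 4, October 14] → started-by → no.
E [October 17, October 21] → after → yes.
F [October 10, October 20] → overlapped-by → no.
G [October 4, October 15] → started-by → no.
H [October 2, October 6] → overlaps → no.
L [October 4, October 13] → started-by → no.
N [October 15, October 27] → after → yes.
P [October 3, October 10] → overlaps → no.
V [October 4, October 5] → starts → no.
Result: C, E, N.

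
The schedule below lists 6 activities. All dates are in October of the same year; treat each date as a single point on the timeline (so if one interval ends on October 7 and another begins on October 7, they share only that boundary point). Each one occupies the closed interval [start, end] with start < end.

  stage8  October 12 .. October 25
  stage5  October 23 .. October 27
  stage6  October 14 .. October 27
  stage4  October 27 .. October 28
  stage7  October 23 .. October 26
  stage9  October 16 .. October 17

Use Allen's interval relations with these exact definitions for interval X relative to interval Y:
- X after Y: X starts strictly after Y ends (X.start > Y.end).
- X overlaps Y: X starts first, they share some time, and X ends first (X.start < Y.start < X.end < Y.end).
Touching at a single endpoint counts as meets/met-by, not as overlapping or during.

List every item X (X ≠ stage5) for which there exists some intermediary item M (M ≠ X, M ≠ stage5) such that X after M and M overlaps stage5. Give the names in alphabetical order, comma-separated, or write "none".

Target stage5 = [October 23, October 27].
Intermediaries M with M overlaps stage5: stage8.
Via stage8 — items with X after stage8: stage4.
Union: stage4.

stage4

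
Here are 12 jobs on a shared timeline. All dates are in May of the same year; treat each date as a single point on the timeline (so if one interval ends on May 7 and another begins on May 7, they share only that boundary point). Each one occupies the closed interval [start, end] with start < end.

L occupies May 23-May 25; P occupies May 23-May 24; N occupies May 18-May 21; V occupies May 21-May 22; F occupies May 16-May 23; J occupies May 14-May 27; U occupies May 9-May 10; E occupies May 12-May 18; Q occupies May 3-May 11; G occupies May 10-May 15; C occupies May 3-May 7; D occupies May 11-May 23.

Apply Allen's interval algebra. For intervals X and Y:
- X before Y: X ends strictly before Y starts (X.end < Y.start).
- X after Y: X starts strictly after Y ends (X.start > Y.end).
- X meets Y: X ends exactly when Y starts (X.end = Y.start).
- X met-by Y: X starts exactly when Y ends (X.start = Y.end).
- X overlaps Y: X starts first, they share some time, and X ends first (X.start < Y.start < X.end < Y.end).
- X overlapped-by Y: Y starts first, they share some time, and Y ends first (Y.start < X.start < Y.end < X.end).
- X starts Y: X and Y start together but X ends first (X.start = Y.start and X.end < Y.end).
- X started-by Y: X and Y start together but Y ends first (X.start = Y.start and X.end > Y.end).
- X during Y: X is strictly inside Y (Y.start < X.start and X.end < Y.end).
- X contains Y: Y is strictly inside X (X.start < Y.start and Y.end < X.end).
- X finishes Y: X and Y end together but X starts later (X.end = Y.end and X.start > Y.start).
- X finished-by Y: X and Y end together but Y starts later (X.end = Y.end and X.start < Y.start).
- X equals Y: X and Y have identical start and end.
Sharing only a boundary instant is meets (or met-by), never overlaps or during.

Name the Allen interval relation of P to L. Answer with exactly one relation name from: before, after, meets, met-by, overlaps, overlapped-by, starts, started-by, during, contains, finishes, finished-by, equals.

P = [May 23, May 24]; L = [May 23, May 25].
Compare endpoints: P.start = L.start, P.start < L.end, P.end > L.start, P.end < L.end.
That pattern is 'starts'.

starts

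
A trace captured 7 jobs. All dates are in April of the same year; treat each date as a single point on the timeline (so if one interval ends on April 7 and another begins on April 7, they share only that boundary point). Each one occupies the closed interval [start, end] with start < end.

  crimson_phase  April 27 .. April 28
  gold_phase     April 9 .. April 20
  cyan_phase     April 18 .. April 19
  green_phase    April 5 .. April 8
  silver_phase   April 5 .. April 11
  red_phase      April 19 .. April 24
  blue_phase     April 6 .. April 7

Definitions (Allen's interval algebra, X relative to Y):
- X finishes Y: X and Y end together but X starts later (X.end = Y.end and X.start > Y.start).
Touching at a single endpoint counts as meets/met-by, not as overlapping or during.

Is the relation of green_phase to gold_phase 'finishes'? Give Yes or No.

green_phase = [April 5, April 8], gold_phase = [April 9, April 20].
Actual relation of green_phase to gold_phase: before.
Asked whether 'finishes' holds → No.

No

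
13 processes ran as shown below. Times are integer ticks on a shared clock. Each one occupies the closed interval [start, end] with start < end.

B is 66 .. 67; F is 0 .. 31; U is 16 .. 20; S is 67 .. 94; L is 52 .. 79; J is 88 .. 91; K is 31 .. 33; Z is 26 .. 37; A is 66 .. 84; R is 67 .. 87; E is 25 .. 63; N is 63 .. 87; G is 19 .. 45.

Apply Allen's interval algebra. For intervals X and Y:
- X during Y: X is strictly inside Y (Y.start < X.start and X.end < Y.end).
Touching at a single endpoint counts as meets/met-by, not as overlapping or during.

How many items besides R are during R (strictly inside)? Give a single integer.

Target R = [67, 87].
A [66, 84] → overlaps → no.
B [66, 67] → meets → no.
E [25, 63] → before → no.
F [0, 31] → before → no.
G [19, 45] → before → no.
J [88, 91] → after → no.
K [31, 33] → before → no.
L [52, 79] → overlaps → no.
N [63, 87] → finished-by → no.
S [67, 94] → started-by → no.
U [16, 20] → before → no.
Z [26, 37] → before → no.
Total: 0.

0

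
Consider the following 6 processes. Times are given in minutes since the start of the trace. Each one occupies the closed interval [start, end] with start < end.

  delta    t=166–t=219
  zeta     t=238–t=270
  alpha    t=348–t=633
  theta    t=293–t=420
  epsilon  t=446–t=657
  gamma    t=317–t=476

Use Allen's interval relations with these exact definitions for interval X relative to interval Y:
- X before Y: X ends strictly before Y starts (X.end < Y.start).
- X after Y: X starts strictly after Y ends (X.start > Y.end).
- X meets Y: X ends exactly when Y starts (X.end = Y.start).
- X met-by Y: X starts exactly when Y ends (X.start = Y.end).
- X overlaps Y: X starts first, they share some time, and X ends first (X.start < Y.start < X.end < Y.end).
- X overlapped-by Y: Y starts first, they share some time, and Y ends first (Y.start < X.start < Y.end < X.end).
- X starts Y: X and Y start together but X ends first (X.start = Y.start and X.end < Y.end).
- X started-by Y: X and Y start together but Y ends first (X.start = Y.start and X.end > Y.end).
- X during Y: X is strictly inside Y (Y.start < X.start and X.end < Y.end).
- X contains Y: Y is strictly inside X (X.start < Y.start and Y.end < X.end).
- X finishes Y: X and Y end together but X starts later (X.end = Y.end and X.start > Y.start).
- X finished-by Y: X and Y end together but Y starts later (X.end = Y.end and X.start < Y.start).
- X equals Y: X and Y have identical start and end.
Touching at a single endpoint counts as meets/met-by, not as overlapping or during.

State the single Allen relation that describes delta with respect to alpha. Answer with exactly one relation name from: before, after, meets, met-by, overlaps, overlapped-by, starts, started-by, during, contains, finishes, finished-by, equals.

delta = [t=166, t=219]; alpha = [t=348, t=633].
Compare endpoints: delta.start < alpha.start, delta.start < alpha.end, delta.end < alpha.start, delta.end < alpha.end.
That pattern is 'before'.

before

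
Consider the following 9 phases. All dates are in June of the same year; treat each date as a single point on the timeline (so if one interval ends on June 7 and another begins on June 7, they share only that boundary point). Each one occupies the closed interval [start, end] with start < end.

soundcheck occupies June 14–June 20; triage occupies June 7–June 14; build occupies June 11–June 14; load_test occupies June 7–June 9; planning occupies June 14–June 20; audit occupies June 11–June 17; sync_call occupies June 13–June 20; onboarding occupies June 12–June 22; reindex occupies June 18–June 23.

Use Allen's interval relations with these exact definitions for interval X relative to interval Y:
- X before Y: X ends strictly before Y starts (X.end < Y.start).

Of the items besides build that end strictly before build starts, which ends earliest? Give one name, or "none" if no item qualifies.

Target build = [June 11, June 14].
audit [June 11, June 17] → started-by → excluded.
load_test [June 7, June 9] → before → candidate.
onboarding [June 12, June 22] → overlapped-by → excluded.
planning [June 14, June 20] → met-by → excluded.
reindex [June 18, June 23] → after → excluded.
soundcheck [June 14, June 20] → met-by → excluded.
sync_call [June 13, June 20] → overlapped-by → excluded.
triage [June 7, June 14] → finished-by → excluded.
Among candidates, earliest end is June 9 → load_test.

load_test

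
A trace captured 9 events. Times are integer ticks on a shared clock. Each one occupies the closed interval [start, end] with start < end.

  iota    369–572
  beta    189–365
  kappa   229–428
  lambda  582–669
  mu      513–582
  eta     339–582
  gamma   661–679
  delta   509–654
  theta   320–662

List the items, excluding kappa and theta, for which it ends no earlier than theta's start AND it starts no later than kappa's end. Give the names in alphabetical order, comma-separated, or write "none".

beta, eta, iota

Conditions: its end is no earlier than theta's start (X.end >= 320) AND its start is no later than kappa's end (X.start <= 428).
beta: end 365 >= 320? ✓; start 189 <= 428? ✓ → yes.
delta: end 654 >= 320? ✓; start 509 <= 428? ✗ → no.
eta: end 582 >= 320? ✓; start 339 <= 428? ✓ → yes.
gamma: end 679 >= 320? ✓; start 661 <= 428? ✗ → no.
iota: end 572 >= 320? ✓; start 369 <= 428? ✓ → yes.
lambda: end 669 >= 320? ✓; start 582 <= 428? ✗ → no.
mu: end 582 >= 320? ✓; start 513 <= 428? ✗ → no.
Result: beta, eta, iota.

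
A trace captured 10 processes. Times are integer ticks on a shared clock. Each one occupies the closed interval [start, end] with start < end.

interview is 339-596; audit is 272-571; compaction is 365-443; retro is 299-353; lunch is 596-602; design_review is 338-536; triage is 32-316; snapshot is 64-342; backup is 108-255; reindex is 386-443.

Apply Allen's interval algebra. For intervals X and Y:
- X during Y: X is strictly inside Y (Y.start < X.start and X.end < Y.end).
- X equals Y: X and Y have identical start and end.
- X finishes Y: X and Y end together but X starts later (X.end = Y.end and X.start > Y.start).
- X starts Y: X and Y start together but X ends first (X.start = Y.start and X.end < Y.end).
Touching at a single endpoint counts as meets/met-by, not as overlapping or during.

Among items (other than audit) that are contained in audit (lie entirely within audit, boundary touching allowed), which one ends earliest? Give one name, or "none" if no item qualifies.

retro

Target audit = [272, 571].
backup [108, 255] → before → excluded.
compaction [365, 443] → during → candidate.
design_review [338, 536] → during → candidate.
interview [339, 596] → overlapped-by → excluded.
lunch [596, 602] → after → excluded.
reindex [386, 443] → during → candidate.
retro [299, 353] → during → candidate.
snapshot [64, 342] → overlaps → excluded.
triage [32, 316] → overlaps → excluded.
Among candidates, earliest end is 353 → retro.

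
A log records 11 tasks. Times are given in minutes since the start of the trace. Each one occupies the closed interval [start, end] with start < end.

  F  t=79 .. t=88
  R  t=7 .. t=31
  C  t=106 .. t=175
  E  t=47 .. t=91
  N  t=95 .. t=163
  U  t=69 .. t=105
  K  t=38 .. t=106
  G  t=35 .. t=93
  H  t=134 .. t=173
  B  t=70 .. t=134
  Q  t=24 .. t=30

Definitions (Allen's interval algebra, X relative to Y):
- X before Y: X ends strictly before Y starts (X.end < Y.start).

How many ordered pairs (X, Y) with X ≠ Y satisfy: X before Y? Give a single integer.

Checking all 110 ordered pairs for relation 'before'; matching pairs in alphabetical order:
(E, C): E before C ✓
(E, H): E before H ✓
(E, N): E before N ✓
(F, C): F before C ✓
(F, H): F before H ✓
(F, N): F before N ✓
(G, C): G before C ✓
(G, H): G before H ✓
(G, N): G before N ✓
(K, H): K before H ✓
(Q, B): Q before B ✓
(Q, C): Q before C ✓
(Q, E): Q before E ✓
(Q, F): Q before F ✓
(Q, G): Q before G ✓
(Q, H): Q before H ✓
(Q, K): Q before K ✓
(Q, N): Q before N ✓
(Q, U): Q before U ✓
(R, B): R before B ✓
(R, C): R before C ✓
(R, E): R before E ✓
(R, F): R before F ✓
(R, G): R before G ✓
... plus 6 further pairs not listed.
Count: 30.

30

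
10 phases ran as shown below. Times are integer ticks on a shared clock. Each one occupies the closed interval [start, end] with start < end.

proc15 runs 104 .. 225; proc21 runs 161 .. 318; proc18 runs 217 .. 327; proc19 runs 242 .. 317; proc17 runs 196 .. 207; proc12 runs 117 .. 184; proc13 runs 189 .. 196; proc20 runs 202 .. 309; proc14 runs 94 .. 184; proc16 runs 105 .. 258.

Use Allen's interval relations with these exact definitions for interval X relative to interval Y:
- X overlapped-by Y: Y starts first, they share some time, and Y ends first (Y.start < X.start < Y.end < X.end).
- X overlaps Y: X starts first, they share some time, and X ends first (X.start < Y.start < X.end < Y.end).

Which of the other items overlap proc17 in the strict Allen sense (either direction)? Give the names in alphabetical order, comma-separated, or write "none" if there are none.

proc20

Target proc17 = [196, 207].
proc12 [117, 184] → before → no.
proc13 [189, 196] → meets → no.
proc14 [94, 184] → before → no.
proc15 [104, 225] → contains → no.
proc16 [105, 258] → contains → no.
proc18 [217, 327] → after → no.
proc19 [242, 317] → after → no.
proc20 [202, 309] → overlapped-by → yes.
proc21 [161, 318] → contains → no.
Result: proc20.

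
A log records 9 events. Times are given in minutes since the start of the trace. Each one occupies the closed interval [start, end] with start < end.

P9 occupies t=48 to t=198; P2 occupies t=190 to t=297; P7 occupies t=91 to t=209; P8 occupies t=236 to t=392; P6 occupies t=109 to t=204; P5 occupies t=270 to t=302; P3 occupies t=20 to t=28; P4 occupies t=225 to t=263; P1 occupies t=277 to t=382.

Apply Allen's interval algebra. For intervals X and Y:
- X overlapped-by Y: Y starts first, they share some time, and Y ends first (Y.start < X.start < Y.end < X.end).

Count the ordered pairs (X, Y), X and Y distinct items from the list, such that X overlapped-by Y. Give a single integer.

Checking all 72 ordered pairs for relation 'overlapped-by'; matching pairs in alphabetical order:
(P1, P2): P1 overlapped-by P2 ✓
(P1, P5): P1 overlapped-by P5 ✓
(P2, P6): P2 overlapped-by P6 ✓
(P2, P7): P2 overlapped-by P7 ✓
(P2, P9): P2 overlapped-by P9 ✓
(P5, P2): P5 overlapped-by P2 ✓
(P6, P9): P6 overlapped-by P9 ✓
(P7, P9): P7 overlapped-by P9 ✓
(P8, P2): P8 overlapped-by P2 ✓
(P8, P4): P8 overlapped-by P4 ✓
Count: 10.

10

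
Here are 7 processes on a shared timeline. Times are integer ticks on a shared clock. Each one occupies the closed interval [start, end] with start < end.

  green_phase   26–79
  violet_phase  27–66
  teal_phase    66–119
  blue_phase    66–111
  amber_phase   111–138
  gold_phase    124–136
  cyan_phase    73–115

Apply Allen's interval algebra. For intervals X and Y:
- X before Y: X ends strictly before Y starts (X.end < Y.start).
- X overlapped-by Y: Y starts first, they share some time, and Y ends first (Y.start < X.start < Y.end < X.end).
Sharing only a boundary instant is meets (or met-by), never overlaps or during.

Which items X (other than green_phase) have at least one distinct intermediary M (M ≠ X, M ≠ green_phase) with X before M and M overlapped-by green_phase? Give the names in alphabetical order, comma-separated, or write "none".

violet_phase

Target green_phase = [26, 79].
Intermediaries M with M overlapped-by green_phase: blue_phase, cyan_phase, teal_phase.
Via blue_phase — items with X before blue_phase: none.
Via cyan_phase — items with X before cyan_phase: violet_phase.
Via teal_phase — items with X before teal_phase: none.
Union: violet_phase.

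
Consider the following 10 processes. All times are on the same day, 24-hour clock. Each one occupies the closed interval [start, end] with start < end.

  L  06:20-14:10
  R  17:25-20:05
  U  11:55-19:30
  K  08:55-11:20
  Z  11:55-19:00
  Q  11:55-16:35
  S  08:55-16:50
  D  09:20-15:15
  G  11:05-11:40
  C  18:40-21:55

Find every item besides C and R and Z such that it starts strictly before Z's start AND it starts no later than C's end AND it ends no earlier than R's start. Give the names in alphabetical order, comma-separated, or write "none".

none

Conditions: its start is strictly before Z's start (X.start < 11:55) AND its start is no later than C's end (X.start <= 21:55) AND its end is no earlier than R's start (X.end >= 17:25).
D: start 09:20 < 11:55? ✓; start 09:20 <= 21:55? ✓; end 15:15 >= 17:25? ✗ → no.
G: start 11:05 < 11:55? ✓; start 11:05 <= 21:55? ✓; end 11:40 >= 17:25? ✗ → no.
K: start 08:55 < 11:55? ✓; start 08:55 <= 21:55? ✓; end 11:20 >= 17:25? ✗ → no.
L: start 06:20 < 11:55? ✓; start 06:20 <= 21:55? ✓; end 14:10 >= 17:25? ✗ → no.
Q: start 11:55 < 11:55? ✗; start 11:55 <= 21:55? ✓; end 16:35 >= 17:25? ✗ → no.
S: start 08:55 < 11:55? ✓; start 08:55 <= 21:55? ✓; end 16:50 >= 17:25? ✗ → no.
U: start 11:55 < 11:55? ✗; start 11:55 <= 21:55? ✓; end 19:30 >= 17:25? ✓ → no.
Result: none.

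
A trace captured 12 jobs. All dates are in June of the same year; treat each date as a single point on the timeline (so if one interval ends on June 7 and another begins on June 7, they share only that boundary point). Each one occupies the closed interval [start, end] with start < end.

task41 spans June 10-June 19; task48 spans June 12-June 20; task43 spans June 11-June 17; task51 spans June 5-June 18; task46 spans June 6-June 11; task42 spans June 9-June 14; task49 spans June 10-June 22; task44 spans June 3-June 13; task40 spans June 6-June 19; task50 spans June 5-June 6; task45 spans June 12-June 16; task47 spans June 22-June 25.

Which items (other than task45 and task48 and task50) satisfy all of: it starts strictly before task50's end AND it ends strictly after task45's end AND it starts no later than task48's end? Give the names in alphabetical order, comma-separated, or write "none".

task51

Conditions: its start is strictly before task50's end (X.start < June 6) AND its end is strictly after task45's end (X.end > June 16) AND its start is no later than task48's end (X.start <= June 20).
task40: start June 6 < June 6? ✗; end June 19 > June 16? ✓; start June 6 <= June 20? ✓ → no.
task41: start June 10 < June 6? ✗; end June 19 > June 16? ✓; start June 10 <= June 20? ✓ → no.
task42: start June 9 < June 6? ✗; end June 14 > June 16? ✗; start June 9 <= June 20? ✓ → no.
task43: start June 11 < June 6? ✗; end June 17 > June 16? ✓; start June 11 <= June 20? ✓ → no.
task44: start June 3 < June 6? ✓; end June 13 > June 16? ✗; start June 3 <= June 20? ✓ → no.
task46: start June 6 < June 6? ✗; end June 11 > June 16? ✗; start June 6 <= June 20? ✓ → no.
task47: start June 22 < June 6? ✗; end June 25 > June 16? ✓; start June 22 <= June 20? ✗ → no.
task49: start June 10 < June 6? ✗; end June 22 > June 16? ✓; start June 10 <= June 20? ✓ → no.
task51: start June 5 < June 6? ✓; end June 18 > June 16? ✓; start June 5 <= June 20? ✓ → yes.
Result: task51.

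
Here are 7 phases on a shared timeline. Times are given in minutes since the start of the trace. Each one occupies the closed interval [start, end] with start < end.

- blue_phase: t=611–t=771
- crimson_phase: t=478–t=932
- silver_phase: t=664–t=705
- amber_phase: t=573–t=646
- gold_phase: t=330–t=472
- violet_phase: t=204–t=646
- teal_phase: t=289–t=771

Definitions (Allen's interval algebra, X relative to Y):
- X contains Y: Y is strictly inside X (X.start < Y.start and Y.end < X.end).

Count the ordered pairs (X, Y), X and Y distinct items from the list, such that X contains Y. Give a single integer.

8

Checking all 42 ordered pairs for relation 'contains'; matching pairs in alphabetical order:
(blue_phase, silver_phase): blue_phase contains silver_phase ✓
(crimson_phase, amber_phase): crimson_phase contains amber_phase ✓
(crimson_phase, blue_phase): crimson_phase contains blue_phase ✓
(crimson_phase, silver_phase): crimson_phase contains silver_phase ✓
(teal_phase, amber_phase): teal_phase contains amber_phase ✓
(teal_phase, gold_phase): teal_phase contains gold_phase ✓
(teal_phase, silver_phase): teal_phase contains silver_phase ✓
(violet_phase, gold_phase): violet_phase contains gold_phase ✓
Count: 8.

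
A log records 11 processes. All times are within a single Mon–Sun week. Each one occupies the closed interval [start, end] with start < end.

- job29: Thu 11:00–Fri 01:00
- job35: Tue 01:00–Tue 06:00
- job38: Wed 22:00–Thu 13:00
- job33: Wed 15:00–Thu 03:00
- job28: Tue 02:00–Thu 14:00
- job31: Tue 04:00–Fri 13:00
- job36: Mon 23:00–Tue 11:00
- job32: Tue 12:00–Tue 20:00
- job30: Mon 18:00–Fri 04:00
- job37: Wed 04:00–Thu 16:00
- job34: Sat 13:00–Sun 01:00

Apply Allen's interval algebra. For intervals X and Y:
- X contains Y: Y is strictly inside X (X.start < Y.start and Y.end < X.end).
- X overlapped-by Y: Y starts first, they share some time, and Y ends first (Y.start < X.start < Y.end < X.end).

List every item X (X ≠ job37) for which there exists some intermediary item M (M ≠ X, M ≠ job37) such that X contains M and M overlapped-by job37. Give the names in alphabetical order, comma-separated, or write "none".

Target job37 = [Wed 04:00, Thu 16:00].
Intermediaries M with M overlapped-by job37: job29.
Via job29 — items with X contains job29: job30, job31.
Union: job30, job31.

job30, job31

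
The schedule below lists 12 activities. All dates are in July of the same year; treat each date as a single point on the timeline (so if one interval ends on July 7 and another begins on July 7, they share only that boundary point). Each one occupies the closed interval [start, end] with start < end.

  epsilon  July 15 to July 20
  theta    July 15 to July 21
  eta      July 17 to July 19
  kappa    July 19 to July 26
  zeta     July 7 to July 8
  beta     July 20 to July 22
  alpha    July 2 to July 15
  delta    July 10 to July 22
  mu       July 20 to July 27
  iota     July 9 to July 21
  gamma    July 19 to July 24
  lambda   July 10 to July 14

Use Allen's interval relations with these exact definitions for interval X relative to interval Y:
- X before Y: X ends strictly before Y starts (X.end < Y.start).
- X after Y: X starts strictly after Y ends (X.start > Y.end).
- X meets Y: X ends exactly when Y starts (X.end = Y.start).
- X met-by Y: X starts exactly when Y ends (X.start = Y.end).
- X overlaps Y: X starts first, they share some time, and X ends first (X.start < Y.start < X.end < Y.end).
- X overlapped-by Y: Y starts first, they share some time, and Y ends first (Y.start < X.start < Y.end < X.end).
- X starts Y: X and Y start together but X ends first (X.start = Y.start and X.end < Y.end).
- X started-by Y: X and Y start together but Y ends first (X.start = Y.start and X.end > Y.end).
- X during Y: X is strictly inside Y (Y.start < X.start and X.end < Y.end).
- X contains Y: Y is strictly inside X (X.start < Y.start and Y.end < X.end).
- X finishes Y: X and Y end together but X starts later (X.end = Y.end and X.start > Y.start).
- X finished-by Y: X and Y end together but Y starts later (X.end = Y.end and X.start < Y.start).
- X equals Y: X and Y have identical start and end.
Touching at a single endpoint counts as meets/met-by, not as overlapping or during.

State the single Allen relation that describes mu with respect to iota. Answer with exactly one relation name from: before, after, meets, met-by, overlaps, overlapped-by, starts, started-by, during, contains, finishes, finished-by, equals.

overlapped-by

mu = [July 20, July 27]; iota = [July 9, July 21].
Compare endpoints: mu.start > iota.start, mu.start < iota.end, mu.end > iota.start, mu.end > iota.end.
That pattern is 'overlapped-by'.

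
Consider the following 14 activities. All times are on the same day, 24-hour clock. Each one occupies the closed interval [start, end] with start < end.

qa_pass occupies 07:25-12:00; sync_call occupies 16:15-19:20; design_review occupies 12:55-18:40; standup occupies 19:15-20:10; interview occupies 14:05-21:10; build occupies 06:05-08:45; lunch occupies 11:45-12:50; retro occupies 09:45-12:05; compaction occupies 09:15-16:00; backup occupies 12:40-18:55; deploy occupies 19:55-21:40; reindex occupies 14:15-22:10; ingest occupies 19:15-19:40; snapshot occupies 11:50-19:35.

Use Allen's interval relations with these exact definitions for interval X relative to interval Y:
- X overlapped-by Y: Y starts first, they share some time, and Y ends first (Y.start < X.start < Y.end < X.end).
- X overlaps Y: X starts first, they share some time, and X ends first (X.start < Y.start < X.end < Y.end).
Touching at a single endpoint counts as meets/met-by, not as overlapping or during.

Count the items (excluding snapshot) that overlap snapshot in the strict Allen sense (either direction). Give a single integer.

8

Target snapshot = [11:50, 19:35].
backup [12:40, 18:55] → during → no.
build [06:05, 08:45] → before → no.
compaction [09:15, 16:00] → overlaps → counts.
deploy [19:55, 21:40] → after → no.
design_review [12:55, 18:40] → during → no.
ingest [19:15, 19:40] → overlapped-by → counts.
interview [14:05, 21:10] → overlapped-by → counts.
lunch [11:45, 12:50] → overlaps → counts.
qa_pass [07:25, 12:00] → overlaps → counts.
reindex [14:15, 22:10] → overlapped-by → counts.
retro [09:45, 12:05] → overlaps → counts.
standup [19:15, 20:10] → overlapped-by → counts.
sync_call [16:15, 19:20] → during → no.
Total: 8.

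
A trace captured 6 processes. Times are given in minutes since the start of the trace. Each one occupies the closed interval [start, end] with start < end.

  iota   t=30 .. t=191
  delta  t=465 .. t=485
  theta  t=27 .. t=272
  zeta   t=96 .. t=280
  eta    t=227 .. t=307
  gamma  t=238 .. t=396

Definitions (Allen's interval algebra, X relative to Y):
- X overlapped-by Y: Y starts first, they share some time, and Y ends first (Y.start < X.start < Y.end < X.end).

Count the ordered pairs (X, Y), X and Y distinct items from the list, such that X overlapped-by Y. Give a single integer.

7

Checking all 30 ordered pairs for relation 'overlapped-by'; matching pairs in alphabetical order:
(eta, theta): eta overlapped-by theta ✓
(eta, zeta): eta overlapped-by zeta ✓
(gamma, eta): gamma overlapped-by eta ✓
(gamma, theta): gamma overlapped-by theta ✓
(gamma, zeta): gamma overlapped-by zeta ✓
(zeta, iota): zeta overlapped-by iota ✓
(zeta, theta): zeta overlapped-by theta ✓
Count: 7.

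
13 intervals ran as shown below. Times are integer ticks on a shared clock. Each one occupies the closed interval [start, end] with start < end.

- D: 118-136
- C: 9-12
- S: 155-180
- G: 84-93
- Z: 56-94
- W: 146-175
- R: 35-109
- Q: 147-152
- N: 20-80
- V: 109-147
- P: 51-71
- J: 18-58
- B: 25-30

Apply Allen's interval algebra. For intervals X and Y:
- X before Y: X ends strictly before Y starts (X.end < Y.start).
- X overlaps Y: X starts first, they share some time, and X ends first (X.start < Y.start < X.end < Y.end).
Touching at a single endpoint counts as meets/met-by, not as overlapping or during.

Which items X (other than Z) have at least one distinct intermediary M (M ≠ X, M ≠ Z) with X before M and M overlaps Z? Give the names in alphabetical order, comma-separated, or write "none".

B, C

Target Z = [56, 94].
Intermediaries M with M overlaps Z: J, N, P.
Via J — items with X before J: C.
Via N — items with X before N: C.
Via P — items with X before P: B, C.
Union: B, C.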